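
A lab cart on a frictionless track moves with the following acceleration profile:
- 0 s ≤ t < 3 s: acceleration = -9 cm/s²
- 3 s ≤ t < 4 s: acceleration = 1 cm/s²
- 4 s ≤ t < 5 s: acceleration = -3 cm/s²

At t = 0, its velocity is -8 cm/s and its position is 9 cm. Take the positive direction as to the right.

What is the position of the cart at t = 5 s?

On each constant-a segment, Δv = aΔt and Δx = v₀Δt + ½aΔt²; chain segment to segment.
0–3 s: v starts -8 cm/s; Δx = -8·3 + ½·-9·3² = -64.5 cm; v ends -35 cm/s.
3–4 s: v starts -35 cm/s; Δx = -35·1 + ½·1·1² = -34.5 cm; v ends -34 cm/s.
4–5 s: v starts -34 cm/s; Δx = -34·1 + ½·-3·1² = -35.5 cm; v ends -37 cm/s.
x(5) = 9 + Σ Δx = -125.5 cm.

-125.5 cm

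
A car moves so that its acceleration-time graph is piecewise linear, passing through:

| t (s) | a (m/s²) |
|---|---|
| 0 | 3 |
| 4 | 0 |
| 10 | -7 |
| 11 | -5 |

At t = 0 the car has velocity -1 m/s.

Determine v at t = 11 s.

-22 m/s

Δv equals the area under the a-t graph; then v = v₀ + Δv.
0–4 s: ½(3 + 0)(4) = 6 m/s
4–10 s: ½(0 + -7)(6) = -21 m/s
10–11 s: ½(-7 + -5)(1) = -6 m/s
Δv = -21 m/s, so v(11) = -1 + (-21) = -22 m/s.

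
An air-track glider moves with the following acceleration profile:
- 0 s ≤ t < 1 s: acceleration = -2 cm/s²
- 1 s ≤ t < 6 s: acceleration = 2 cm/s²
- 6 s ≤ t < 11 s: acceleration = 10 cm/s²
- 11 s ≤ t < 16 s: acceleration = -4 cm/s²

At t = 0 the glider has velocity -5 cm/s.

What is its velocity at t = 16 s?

Δv equals the area under the a-t graph; then v = v₀ + Δv.
0–1 s: -2 × 1 = -2 cm/s
1–6 s: 2 × 5 = 10 cm/s
6–11 s: 10 × 5 = 50 cm/s
11–16 s: -4 × 5 = -20 cm/s
Δv = 38 cm/s, so v(16) = -5 + (38) = 33 cm/s.

33 cm/s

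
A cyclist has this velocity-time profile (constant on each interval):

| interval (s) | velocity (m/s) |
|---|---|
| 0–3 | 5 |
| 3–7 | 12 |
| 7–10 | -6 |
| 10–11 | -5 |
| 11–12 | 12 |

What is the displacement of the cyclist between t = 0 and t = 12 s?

Net displacement equals the area under the velocity-time graph (areas below the axis count negative).
0–3 s: 5 × 3 = 15 m
3–7 s: 12 × 4 = 48 m
7–10 s: -6 × 3 = -18 m
10–11 s: -5 × 1 = -5 m
11–12 s: 12 × 1 = 12 m
Net displacement = 52 m

52 m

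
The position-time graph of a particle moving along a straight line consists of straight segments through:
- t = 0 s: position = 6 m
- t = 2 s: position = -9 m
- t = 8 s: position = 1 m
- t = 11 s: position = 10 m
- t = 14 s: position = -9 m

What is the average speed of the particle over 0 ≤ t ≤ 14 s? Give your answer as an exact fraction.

53/14 m/s

Average speed = (total path length)/(elapsed time); on a piecewise-linear x-t graph the path length is Σ|Δx|.
0–2 s: |Δx| = |-9 − 6| = 15 m
2–8 s: |Δx| = |1 − -9| = 10 m
8–11 s: |Δx| = |10 − 1| = 9 m
11–14 s: |Δx| = |-9 − 10| = 19 m
Total path = 53 m; average speed = 53/14 = 53/14 m/s.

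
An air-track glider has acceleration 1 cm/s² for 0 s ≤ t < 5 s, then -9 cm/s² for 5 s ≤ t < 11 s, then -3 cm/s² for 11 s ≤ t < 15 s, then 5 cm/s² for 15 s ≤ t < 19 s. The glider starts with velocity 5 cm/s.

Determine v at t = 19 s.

Δv equals the area under the a-t graph; then v = v₀ + Δv.
0–5 s: 1 × 5 = 5 cm/s
5–11 s: -9 × 6 = -54 cm/s
11–15 s: -3 × 4 = -12 cm/s
15–19 s: 5 × 4 = 20 cm/s
Δv = -41 cm/s, so v(19) = 5 + (-41) = -36 cm/s.

-36 cm/s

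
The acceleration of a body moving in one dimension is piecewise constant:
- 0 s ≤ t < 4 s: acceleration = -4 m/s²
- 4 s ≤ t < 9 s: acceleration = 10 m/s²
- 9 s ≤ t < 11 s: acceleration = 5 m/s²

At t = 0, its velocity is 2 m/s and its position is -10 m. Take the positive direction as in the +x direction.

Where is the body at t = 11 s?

103 m

On each constant-a segment, Δv = aΔt and Δx = v₀Δt + ½aΔt²; chain segment to segment.
0–4 s: v starts 2 m/s; Δx = 2·4 + ½·-4·4² = -24 m; v ends -14 m/s.
4–9 s: v starts -14 m/s; Δx = -14·5 + ½·10·5² = 55 m; v ends 36 m/s.
9–11 s: v starts 36 m/s; Δx = 36·2 + ½·5·2² = 82 m; v ends 46 m/s.
x(11) = -10 + Σ Δx = 103 m.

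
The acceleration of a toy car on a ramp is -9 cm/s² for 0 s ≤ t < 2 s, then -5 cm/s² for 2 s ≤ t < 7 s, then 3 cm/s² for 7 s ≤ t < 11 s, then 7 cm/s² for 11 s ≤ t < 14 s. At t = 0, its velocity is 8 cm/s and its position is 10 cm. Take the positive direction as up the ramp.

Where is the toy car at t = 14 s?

-258 cm

On each constant-a segment, Δv = aΔt and Δx = v₀Δt + ½aΔt²; chain segment to segment.
0–2 s: v starts 8 cm/s; Δx = 8·2 + ½·-9·2² = -2 cm; v ends -10 cm/s.
2–7 s: v starts -10 cm/s; Δx = -10·5 + ½·-5·5² = -112.5 cm; v ends -35 cm/s.
7–11 s: v starts -35 cm/s; Δx = -35·4 + ½·3·4² = -116 cm; v ends -23 cm/s.
11–14 s: v starts -23 cm/s; Δx = -23·3 + ½·7·3² = -37.5 cm; v ends -2 cm/s.
x(14) = 10 + Σ Δx = -258 cm.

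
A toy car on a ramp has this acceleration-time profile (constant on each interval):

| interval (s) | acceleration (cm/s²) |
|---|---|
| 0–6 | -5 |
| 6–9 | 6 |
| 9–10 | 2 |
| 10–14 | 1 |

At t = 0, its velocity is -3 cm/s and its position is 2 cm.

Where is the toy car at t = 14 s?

-236 cm

On each constant-a segment, Δv = aΔt and Δx = v₀Δt + ½aΔt²; chain segment to segment.
0–6 s: v starts -3 cm/s; Δx = -3·6 + ½·-5·6² = -108 cm; v ends -33 cm/s.
6–9 s: v starts -33 cm/s; Δx = -33·3 + ½·6·3² = -72 cm; v ends -15 cm/s.
9–10 s: v starts -15 cm/s; Δx = -15·1 + ½·2·1² = -14 cm; v ends -13 cm/s.
10–14 s: v starts -13 cm/s; Δx = -13·4 + ½·1·4² = -44 cm; v ends -9 cm/s.
x(14) = 2 + Σ Δx = -236 cm.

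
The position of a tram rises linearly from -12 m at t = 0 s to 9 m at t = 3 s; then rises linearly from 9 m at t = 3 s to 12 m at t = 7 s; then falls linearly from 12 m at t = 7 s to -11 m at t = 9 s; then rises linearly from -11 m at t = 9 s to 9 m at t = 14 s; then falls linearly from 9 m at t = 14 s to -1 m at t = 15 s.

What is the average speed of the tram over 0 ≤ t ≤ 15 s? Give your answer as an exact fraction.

77/15 m/s

Average speed = (total path length)/(elapsed time); on a piecewise-linear x-t graph the path length is Σ|Δx|.
0–3 s: |Δx| = |9 − -12| = 21 m
3–7 s: |Δx| = |12 − 9| = 3 m
7–9 s: |Δx| = |-11 − 12| = 23 m
9–14 s: |Δx| = |9 − -11| = 20 m
14–15 s: |Δx| = |-1 − 9| = 10 m
Total path = 77 m; average speed = 77/15 = 77/15 m/s.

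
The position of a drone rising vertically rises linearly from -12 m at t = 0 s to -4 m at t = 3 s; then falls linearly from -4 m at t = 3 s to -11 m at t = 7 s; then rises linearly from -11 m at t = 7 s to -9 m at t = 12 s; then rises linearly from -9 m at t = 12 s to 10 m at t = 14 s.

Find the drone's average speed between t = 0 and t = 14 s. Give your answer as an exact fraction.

Average speed = (total path length)/(elapsed time); on a piecewise-linear x-t graph the path length is Σ|Δx|.
0–3 s: |Δx| = |-4 − -12| = 8 m
3–7 s: |Δx| = |-11 − -4| = 7 m
7–12 s: |Δx| = |-9 − -11| = 2 m
12–14 s: |Δx| = |10 − -9| = 19 m
Total path = 36 m; average speed = 36/14 = 18/7 m/s.

18/7 m/s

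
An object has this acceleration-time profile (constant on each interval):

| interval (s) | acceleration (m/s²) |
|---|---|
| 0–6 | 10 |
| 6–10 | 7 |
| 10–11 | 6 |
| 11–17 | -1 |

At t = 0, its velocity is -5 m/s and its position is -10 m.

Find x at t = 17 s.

On each constant-a segment, Δv = aΔt and Δx = v₀Δt + ½aΔt²; chain segment to segment.
0–6 s: v starts -5 m/s; Δx = -5·6 + ½·10·6² = 150 m; v ends 55 m/s.
6–10 s: v starts 55 m/s; Δx = 55·4 + ½·7·4² = 276 m; v ends 83 m/s.
10–11 s: v starts 83 m/s; Δx = 83·1 + ½·6·1² = 86 m; v ends 89 m/s.
11–17 s: v starts 89 m/s; Δx = 89·6 + ½·-1·6² = 516 m; v ends 83 m/s.
x(17) = -10 + Σ Δx = 1018 m.

1018 m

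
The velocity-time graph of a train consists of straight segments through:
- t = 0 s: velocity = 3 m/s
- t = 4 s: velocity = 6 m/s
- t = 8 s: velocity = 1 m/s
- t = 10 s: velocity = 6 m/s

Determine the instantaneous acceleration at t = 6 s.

Acceleration is the slope of the v-t graph on 4–8 s: (1 − 6)/(8 − 4) = -1.25 m/s².

-1.25 m/s²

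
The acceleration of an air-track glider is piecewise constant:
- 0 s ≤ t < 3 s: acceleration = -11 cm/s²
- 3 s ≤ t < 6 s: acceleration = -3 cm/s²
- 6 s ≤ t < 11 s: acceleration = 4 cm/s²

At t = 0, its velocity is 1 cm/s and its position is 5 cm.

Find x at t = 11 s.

On each constant-a segment, Δv = aΔt and Δx = v₀Δt + ½aΔt²; chain segment to segment.
0–3 s: v starts 1 cm/s; Δx = 1·3 + ½·-11·3² = -46.5 cm; v ends -32 cm/s.
3–6 s: v starts -32 cm/s; Δx = -32·3 + ½·-3·3² = -109.5 cm; v ends -41 cm/s.
6–11 s: v starts -41 cm/s; Δx = -41·5 + ½·4·5² = -155 cm; v ends -21 cm/s.
x(11) = 5 + Σ Δx = -306 cm.

-306 cm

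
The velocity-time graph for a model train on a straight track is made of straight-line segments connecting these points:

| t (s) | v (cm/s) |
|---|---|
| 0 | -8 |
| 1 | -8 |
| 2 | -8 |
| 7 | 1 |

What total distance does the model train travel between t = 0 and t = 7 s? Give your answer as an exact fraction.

Distance (not displacement) is the total path length: add the absolute areas under v-t.
0–1 s: |-8| × 1 = 8 cm
1–2 s: |-8| × 1 = 8 cm
2–7 s: v = 0 at t = 58/9 s; triangle areas 160/9 + 5/18 = 325/18 cm
Total distance = 613/18 cm

613/18 cm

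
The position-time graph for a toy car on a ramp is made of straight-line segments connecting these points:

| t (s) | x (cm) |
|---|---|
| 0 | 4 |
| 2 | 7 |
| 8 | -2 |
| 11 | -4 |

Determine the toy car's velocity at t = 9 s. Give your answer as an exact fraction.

Velocity is the slope of the x-t graph on 8–11 s: (-4 − -2)/(11 − 8) = -2/3 cm/s.

-2/3 cm/s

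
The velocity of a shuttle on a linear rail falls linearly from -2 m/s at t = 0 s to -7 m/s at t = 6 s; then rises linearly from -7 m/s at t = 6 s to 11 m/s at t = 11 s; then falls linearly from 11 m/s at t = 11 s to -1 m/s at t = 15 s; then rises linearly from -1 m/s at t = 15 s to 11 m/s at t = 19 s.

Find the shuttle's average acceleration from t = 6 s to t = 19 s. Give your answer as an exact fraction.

Average acceleration = Δv/Δt = (11 − -7)/(19 − 6) = 18/13 m/s².

18/13 m/s²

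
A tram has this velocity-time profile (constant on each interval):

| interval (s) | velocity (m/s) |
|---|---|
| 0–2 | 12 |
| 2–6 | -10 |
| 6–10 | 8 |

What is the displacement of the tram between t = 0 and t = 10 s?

Net displacement equals the area under the velocity-time graph (areas below the axis count negative).
0–2 s: 12 × 2 = 24 m
2–6 s: -10 × 4 = -40 m
6–10 s: 8 × 4 = 32 m
Net displacement = 16 m

16 m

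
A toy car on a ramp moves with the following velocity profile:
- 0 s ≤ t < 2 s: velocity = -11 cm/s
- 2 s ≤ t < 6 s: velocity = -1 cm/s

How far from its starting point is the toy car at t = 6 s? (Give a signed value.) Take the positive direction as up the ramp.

Net displacement equals the area under the velocity-time graph (areas below the axis count negative).
0–2 s: -11 × 2 = -22 cm
2–6 s: -1 × 4 = -4 cm
Net displacement = -26 cm

-26 cm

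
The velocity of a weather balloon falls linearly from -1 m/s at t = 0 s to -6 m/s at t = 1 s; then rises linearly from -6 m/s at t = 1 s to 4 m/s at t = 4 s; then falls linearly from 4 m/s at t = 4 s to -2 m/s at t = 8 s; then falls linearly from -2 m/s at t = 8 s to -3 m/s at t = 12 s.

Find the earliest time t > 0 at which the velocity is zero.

v changes sign on 1–4 s (from -6 to 4); the graph is linear there, so v = 0 at t = 1 + (6)·(4 − 1)/(4 − -6) = 2.8 s.

t = 2.8 s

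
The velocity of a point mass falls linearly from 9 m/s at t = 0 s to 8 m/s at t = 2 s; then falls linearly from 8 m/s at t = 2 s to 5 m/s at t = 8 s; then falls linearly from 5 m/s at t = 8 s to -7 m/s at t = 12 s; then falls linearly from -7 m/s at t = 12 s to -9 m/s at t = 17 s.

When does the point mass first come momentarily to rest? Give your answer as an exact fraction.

v changes sign on 8–12 s (from 5 to -7); the graph is linear there, so v = 0 at t = 8 + (-5)·(12 − 8)/(-7 − 5) = 29/3 s.

t = 29/3 s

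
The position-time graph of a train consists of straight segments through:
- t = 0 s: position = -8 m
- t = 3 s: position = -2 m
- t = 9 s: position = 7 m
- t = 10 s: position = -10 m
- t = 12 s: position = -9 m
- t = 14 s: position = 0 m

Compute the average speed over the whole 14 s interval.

3 m/s

Average speed = (total path length)/(elapsed time); on a piecewise-linear x-t graph the path length is Σ|Δx|.
0–3 s: |Δx| = |-2 − -8| = 6 m
3–9 s: |Δx| = |7 − -2| = 9 m
9–10 s: |Δx| = |-10 − 7| = 17 m
10–12 s: |Δx| = |-9 − -10| = 1 m
12–14 s: |Δx| = |0 − -9| = 9 m
Total path = 42 m; average speed = 42/14 = 3 m/s.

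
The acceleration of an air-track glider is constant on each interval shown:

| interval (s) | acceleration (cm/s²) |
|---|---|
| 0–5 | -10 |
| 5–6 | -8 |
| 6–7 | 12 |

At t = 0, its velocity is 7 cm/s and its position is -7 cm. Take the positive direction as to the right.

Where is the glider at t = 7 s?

-189 cm

On each constant-a segment, Δv = aΔt and Δx = v₀Δt + ½aΔt²; chain segment to segment.
0–5 s: v starts 7 cm/s; Δx = 7·5 + ½·-10·5² = -90 cm; v ends -43 cm/s.
5–6 s: v starts -43 cm/s; Δx = -43·1 + ½·-8·1² = -47 cm; v ends -51 cm/s.
6–7 s: v starts -51 cm/s; Δx = -51·1 + ½·12·1² = -45 cm; v ends -39 cm/s.
x(7) = -7 + Σ Δx = -189 cm.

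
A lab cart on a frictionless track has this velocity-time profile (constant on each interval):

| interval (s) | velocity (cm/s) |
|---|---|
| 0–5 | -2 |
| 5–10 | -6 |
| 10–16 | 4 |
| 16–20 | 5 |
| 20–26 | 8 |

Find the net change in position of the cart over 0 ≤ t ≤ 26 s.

Displacement is the signed area under the v-t curve.
0–5 s: -2 × 5 = -10 cm
5–10 s: -6 × 5 = -30 cm
10–16 s: 4 × 6 = 24 cm
16–20 s: 5 × 4 = 20 cm
20–26 s: 8 × 6 = 48 cm
Net displacement = 52 cm

52 cm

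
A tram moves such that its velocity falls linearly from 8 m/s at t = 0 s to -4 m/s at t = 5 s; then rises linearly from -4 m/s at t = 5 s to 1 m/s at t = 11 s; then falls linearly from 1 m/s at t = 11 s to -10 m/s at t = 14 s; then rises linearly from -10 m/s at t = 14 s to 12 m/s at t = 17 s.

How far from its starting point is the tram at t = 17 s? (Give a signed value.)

-9.5 m

Displacement is the signed area under the v-t curve.
0–5 s: ½(8 + -4)(5) = 10 m
5–11 s: ½(-4 + 1)(6) = -9 m
11–14 s: ½(1 + -10)(3) = -13.5 m
14–17 s: ½(-10 + 12)(3) = 3 m
Net displacement = -9.5 m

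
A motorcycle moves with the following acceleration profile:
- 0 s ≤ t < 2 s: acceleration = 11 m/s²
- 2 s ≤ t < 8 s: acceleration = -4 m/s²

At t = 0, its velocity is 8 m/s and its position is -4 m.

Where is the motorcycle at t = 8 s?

On each constant-a segment, Δv = aΔt and Δx = v₀Δt + ½aΔt²; chain segment to segment.
0–2 s: v starts 8 m/s; Δx = 8·2 + ½·11·2² = 38 m; v ends 30 m/s.
2–8 s: v starts 30 m/s; Δx = 30·6 + ½·-4·6² = 108 m; v ends 6 m/s.
x(8) = -4 + Σ Δx = 142 m.

142 m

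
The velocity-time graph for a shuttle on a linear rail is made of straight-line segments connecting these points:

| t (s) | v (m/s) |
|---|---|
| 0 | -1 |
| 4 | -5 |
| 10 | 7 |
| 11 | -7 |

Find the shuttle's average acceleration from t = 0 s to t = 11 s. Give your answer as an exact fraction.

-6/11 m/s²

Average acceleration = Δv/Δt = (-7 − -1)/(11 − 0) = -6/11 m/s².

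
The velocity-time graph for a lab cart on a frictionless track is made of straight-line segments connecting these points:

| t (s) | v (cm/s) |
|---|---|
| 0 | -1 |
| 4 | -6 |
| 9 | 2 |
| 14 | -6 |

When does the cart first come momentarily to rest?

t = 7.75 s

v changes sign on 4–9 s (from -6 to 2); the graph is linear there, so v = 0 at t = 4 + (6)·(9 − 4)/(2 − -6) = 7.75 s.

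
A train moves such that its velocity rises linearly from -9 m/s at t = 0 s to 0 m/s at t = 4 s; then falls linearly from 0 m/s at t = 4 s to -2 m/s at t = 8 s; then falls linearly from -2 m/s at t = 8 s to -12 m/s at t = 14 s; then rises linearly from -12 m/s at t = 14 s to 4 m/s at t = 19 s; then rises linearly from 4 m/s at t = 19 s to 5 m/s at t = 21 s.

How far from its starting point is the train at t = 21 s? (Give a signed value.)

-75 m

Net displacement equals the area under the velocity-time graph (areas below the axis count negative).
0–4 s: ½(-9 + 0)(4) = -18 m
4–8 s: ½(0 + -2)(4) = -4 m
8–14 s: ½(-2 + -12)(6) = -42 m
14–19 s: ½(-12 + 4)(5) = -20 m
19–21 s: ½(4 + 5)(2) = 9 m
Net displacement = -75 m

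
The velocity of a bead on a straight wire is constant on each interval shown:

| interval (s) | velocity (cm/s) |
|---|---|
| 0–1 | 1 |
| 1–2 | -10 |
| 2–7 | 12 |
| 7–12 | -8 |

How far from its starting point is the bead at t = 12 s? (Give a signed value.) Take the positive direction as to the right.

11 cm

Net displacement equals the area under the velocity-time graph (areas below the axis count negative).
0–1 s: 1 × 1 = 1 cm
1–2 s: -10 × 1 = -10 cm
2–7 s: 12 × 5 = 60 cm
7–12 s: -8 × 5 = -40 cm
Net displacement = 11 cm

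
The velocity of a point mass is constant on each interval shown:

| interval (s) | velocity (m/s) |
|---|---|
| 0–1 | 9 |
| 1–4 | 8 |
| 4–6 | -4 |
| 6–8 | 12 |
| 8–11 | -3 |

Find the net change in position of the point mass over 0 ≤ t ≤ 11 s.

40 m

Displacement is the signed area under the v-t curve.
0–1 s: 9 × 1 = 9 m
1–4 s: 8 × 3 = 24 m
4–6 s: -4 × 2 = -8 m
6–8 s: 12 × 2 = 24 m
8–11 s: -3 × 3 = -9 m
Net displacement = 40 m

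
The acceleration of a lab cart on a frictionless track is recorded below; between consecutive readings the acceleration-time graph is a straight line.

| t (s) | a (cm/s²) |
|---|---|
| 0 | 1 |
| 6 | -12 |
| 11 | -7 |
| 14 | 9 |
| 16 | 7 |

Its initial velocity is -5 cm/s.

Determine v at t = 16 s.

Δv equals the area under the a-t graph; then v = v₀ + Δv.
0–6 s: ½(1 + -12)(6) = -33 cm/s
6–11 s: ½(-12 + -7)(5) = -47.5 cm/s
11–14 s: ½(-7 + 9)(3) = 3 cm/s
14–16 s: ½(9 + 7)(2) = 16 cm/s
Δv = -61.5 cm/s, so v(16) = -5 + (-61.5) = -66.5 cm/s.

-66.5 cm/s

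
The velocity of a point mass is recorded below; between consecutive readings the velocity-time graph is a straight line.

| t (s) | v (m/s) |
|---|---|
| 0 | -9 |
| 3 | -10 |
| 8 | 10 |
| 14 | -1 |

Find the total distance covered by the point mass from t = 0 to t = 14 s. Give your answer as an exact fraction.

1783/22 m

Distance (not displacement) is the total path length: add the absolute areas under v-t.
0–3 s: |½(-9 + -10)(3)| = 28.5 m
3–8 s: v = 0 at t = 5.5 s; triangle areas 12.5 + 12.5 = 25 m
8–14 s: v = 0 at t = 148/11 s; triangle areas 300/11 + 3/11 = 303/11 m
Total distance = 1783/22 m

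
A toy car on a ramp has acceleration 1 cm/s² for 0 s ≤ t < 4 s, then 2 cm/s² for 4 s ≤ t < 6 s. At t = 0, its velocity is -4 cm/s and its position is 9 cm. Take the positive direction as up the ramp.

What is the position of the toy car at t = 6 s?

5 cm

On each constant-a segment, Δv = aΔt and Δx = v₀Δt + ½aΔt²; chain segment to segment.
0–4 s: v starts -4 cm/s; Δx = -4·4 + ½·1·4² = -8 cm; v ends 0 cm/s.
4–6 s: v starts 0 cm/s; Δx = 0·2 + ½·2·2² = 4 cm; v ends 4 cm/s.
x(6) = 9 + Σ Δx = 5 cm.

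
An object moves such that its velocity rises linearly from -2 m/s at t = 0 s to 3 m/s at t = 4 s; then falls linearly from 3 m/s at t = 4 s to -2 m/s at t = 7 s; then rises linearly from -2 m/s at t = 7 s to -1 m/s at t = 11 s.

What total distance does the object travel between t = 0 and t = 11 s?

15.1 m

Distance (not displacement) is the total path length: add the absolute areas under v-t.
0–4 s: v = 0 at t = 1.6 s; triangle areas 1.6 + 3.6 = 5.2 m
4–7 s: v = 0 at t = 5.8 s; triangle areas 2.7 + 1.2 = 3.9 m
7–11 s: |½(-2 + -1)(4)| = 6 m
Total distance = 15.1 m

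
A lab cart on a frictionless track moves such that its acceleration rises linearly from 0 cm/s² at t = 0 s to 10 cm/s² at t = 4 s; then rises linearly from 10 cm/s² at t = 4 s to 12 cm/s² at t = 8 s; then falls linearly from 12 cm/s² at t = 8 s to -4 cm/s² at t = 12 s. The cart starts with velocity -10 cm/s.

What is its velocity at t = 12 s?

Δv equals the area under the a-t graph; then v = v₀ + Δv.
0–4 s: ½(0 + 10)(4) = 20 cm/s
4–8 s: ½(10 + 12)(4) = 44 cm/s
8–12 s: ½(12 + -4)(4) = 16 cm/s
Δv = 80 cm/s, so v(12) = -10 + (80) = 70 cm/s.

70 cm/s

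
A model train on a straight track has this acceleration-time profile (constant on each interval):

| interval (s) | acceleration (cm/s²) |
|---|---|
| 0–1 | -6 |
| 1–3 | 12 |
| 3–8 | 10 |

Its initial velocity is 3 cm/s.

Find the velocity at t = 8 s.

71 cm/s

Δv equals the area under the a-t graph; then v = v₀ + Δv.
0–1 s: -6 × 1 = -6 cm/s
1–3 s: 12 × 2 = 24 cm/s
3–8 s: 10 × 5 = 50 cm/s
Δv = 68 cm/s, so v(8) = 3 + (68) = 71 cm/s.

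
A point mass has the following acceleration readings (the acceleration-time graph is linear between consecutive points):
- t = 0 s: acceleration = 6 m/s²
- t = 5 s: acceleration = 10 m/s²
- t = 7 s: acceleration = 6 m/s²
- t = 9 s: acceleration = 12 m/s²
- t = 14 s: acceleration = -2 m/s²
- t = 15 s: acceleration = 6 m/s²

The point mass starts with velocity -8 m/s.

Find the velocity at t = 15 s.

93 m/s

Δv equals the area under the a-t graph; then v = v₀ + Δv.
0–5 s: ½(6 + 10)(5) = 40 m/s
5–7 s: ½(10 + 6)(2) = 16 m/s
7–9 s: ½(6 + 12)(2) = 18 m/s
9–14 s: ½(12 + -2)(5) = 25 m/s
14–15 s: ½(-2 + 6)(1) = 2 m/s
Δv = 101 m/s, so v(15) = -8 + (101) = 93 m/s.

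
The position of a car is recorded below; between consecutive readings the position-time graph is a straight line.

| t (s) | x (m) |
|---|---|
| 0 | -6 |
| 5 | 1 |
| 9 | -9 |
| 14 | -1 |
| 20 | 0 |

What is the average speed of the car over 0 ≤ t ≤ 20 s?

1.3 m/s

Average speed = (total path length)/(elapsed time); on a piecewise-linear x-t graph the path length is Σ|Δx|.
0–5 s: |Δx| = |1 − -6| = 7 m
5–9 s: |Δx| = |-9 − 1| = 10 m
9–14 s: |Δx| = |-1 − -9| = 8 m
14–20 s: |Δx| = |0 − -1| = 1 m
Total path = 26 m; average speed = 26/20 = 1.3 m/s.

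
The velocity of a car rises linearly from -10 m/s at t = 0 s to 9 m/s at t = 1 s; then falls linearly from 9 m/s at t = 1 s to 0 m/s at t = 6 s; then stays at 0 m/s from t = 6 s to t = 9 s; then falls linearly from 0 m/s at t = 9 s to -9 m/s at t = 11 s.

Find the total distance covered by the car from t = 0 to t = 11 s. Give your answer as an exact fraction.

689/19 m

Total distance travelled is ∫|v| dt — sum the magnitudes of each area piece.
0–1 s: v = 0 at t = 10/19 s; triangle areas 50/19 + 81/38 = 181/38 m
1–6 s: |½(9 + 0)(5)| = 22.5 m
6–9 s: |0| × 3 = 0 m
9–11 s: |½(0 + -9)(2)| = 9 m
Total distance = 689/19 m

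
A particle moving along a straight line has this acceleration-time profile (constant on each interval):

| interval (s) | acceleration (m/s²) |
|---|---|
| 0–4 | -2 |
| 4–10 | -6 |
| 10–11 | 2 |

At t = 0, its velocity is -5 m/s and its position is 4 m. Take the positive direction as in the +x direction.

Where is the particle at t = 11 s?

On each constant-a segment, Δv = aΔt and Δx = v₀Δt + ½aΔt²; chain segment to segment.
0–4 s: v starts -5 m/s; Δx = -5·4 + ½·-2·4² = -36 m; v ends -13 m/s.
4–10 s: v starts -13 m/s; Δx = -13·6 + ½·-6·6² = -186 m; v ends -49 m/s.
10–11 s: v starts -49 m/s; Δx = -49·1 + ½·2·1² = -48 m; v ends -47 m/s.
x(11) = 4 + Σ Δx = -266 m.

-266 m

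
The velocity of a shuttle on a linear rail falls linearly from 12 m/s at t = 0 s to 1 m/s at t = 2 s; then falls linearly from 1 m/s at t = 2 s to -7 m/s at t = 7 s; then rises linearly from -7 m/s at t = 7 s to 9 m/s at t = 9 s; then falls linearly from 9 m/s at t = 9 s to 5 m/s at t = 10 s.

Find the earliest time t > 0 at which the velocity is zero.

v changes sign on 2–7 s (from 1 to -7); the graph is linear there, so v = 0 at t = 2 + (-1)·(7 − 2)/(-7 − 1) = 2.625 s.

t = 2.625 s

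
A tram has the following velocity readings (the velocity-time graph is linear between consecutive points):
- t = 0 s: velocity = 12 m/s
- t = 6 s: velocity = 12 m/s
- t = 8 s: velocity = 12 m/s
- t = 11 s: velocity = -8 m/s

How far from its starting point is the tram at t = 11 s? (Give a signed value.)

102 m

Net displacement equals the area under the velocity-time graph (areas below the axis count negative).
0–6 s: 12 × 6 = 72 m
6–8 s: 12 × 2 = 24 m
8–11 s: ½(12 + -8)(3) = 6 m
Net displacement = 102 m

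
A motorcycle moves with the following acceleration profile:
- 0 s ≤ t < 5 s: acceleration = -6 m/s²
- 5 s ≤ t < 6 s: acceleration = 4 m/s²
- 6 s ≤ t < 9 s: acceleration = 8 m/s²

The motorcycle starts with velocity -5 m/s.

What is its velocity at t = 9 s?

Δv equals the area under the a-t graph; then v = v₀ + Δv.
0–5 s: -6 × 5 = -30 m/s
5–6 s: 4 × 1 = 4 m/s
6–9 s: 8 × 3 = 24 m/s
Δv = -2 m/s, so v(9) = -5 + (-2) = -7 m/s.

-7 m/s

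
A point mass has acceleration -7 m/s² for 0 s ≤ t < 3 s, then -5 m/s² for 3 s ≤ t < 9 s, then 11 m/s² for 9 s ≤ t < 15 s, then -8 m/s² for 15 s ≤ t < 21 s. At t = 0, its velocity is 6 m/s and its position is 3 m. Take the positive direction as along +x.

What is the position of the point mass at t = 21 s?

On each constant-a segment, Δv = aΔt and Δx = v₀Δt + ½aΔt²; chain segment to segment.
0–3 s: v starts 6 m/s; Δx = 6·3 + ½·-7·3² = -13.5 m; v ends -15 m/s.
3–9 s: v starts -15 m/s; Δx = -15·6 + ½·-5·6² = -180 m; v ends -45 m/s.
9–15 s: v starts -45 m/s; Δx = -45·6 + ½·11·6² = -72 m; v ends 21 m/s.
15–21 s: v starts 21 m/s; Δx = 21·6 + ½·-8·6² = -18 m; v ends -27 m/s.
x(21) = 3 + Σ Δx = -280.5 m.

-280.5 m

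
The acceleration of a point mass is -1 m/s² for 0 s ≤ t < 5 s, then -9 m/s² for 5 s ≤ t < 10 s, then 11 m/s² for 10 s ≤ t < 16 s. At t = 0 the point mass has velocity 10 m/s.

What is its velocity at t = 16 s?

26 m/s

Δv equals the area under the a-t graph; then v = v₀ + Δv.
0–5 s: -1 × 5 = -5 m/s
5–10 s: -9 × 5 = -45 m/s
10–16 s: 11 × 6 = 66 m/s
Δv = 16 m/s, so v(16) = 10 + (16) = 26 m/s.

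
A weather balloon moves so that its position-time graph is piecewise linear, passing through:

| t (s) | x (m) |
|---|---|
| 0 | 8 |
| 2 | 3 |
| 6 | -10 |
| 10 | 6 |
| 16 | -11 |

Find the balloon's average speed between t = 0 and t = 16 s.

Average speed = (total path length)/(elapsed time); on a piecewise-linear x-t graph the path length is Σ|Δx|.
0–2 s: |Δx| = |3 − 8| = 5 m
2–6 s: |Δx| = |-10 − 3| = 13 m
6–10 s: |Δx| = |6 − -10| = 16 m
10–16 s: |Δx| = |-11 − 6| = 17 m
Total path = 51 m; average speed = 51/16 = 3.1875 m/s.

3.1875 m/s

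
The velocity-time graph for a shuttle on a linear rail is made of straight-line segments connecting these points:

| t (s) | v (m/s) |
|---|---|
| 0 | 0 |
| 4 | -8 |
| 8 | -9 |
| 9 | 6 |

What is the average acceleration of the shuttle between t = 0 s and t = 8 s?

-1.125 m/s²

Average acceleration = Δv/Δt = (-9 − 0)/(8 − 0) = -1.125 m/s².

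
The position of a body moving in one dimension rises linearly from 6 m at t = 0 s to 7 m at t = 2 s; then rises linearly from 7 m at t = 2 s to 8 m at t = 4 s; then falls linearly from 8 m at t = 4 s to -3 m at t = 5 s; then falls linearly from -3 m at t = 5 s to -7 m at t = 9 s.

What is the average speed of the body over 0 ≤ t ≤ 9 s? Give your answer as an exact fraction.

Average speed = (total path length)/(elapsed time); on a piecewise-linear x-t graph the path length is Σ|Δx|.
0–2 s: |Δx| = |7 − 6| = 1 m
2–4 s: |Δx| = |8 − 7| = 1 m
4–5 s: |Δx| = |-3 − 8| = 11 m
5–9 s: |Δx| = |-7 − -3| = 4 m
Total path = 17 m; average speed = 17/9 = 17/9 m/s.

17/9 m/s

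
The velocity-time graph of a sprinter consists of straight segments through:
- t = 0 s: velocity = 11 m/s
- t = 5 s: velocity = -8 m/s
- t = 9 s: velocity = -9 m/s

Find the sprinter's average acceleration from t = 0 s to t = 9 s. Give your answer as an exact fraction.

Average acceleration = Δv/Δt = (-9 − 11)/(9 − 0) = -20/9 m/s².

-20/9 m/s²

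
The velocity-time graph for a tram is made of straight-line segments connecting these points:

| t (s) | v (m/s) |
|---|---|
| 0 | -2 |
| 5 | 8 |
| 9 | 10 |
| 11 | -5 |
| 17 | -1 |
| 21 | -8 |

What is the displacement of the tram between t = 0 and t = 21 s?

20 m

Net displacement equals the area under the velocity-time graph (areas below the axis count negative).
0–5 s: ½(-2 + 8)(5) = 15 m
5–9 s: ½(8 + 10)(4) = 36 m
9–11 s: ½(10 + -5)(2) = 5 m
11–17 s: ½(-5 + -1)(6) = -18 m
17–21 s: ½(-1 + -8)(4) = -18 m
Net displacement = 20 m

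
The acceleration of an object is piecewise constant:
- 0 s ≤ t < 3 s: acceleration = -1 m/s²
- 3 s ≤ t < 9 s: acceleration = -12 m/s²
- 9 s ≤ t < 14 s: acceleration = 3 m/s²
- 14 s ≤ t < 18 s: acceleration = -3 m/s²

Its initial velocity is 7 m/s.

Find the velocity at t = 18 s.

Δv equals the area under the a-t graph; then v = v₀ + Δv.
0–3 s: -1 × 3 = -3 m/s
3–9 s: -12 × 6 = -72 m/s
9–14 s: 3 × 5 = 15 m/s
14–18 s: -3 × 4 = -12 m/s
Δv = -72 m/s, so v(18) = 7 + (-72) = -65 m/s.

-65 m/s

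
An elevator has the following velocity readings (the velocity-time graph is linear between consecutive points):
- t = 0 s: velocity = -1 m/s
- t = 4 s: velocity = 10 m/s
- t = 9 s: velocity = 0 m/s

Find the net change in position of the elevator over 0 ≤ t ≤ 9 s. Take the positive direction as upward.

Net displacement equals the area under the velocity-time graph (areas below the axis count negative).
0–4 s: ½(-1 + 10)(4) = 18 m
4–9 s: ½(10 + 0)(5) = 25 m
Net displacement = 43 m

43 m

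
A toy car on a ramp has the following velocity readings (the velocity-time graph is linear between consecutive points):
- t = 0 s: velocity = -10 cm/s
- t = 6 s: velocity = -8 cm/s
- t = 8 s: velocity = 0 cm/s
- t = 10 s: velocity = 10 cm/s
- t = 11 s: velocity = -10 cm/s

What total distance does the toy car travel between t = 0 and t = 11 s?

77 cm

Distance (not displacement) is the total path length: add the absolute areas under v-t.
0–6 s: |½(-10 + -8)(6)| = 54 cm
6–8 s: |½(-8 + 0)(2)| = 8 cm
8–10 s: |½(0 + 10)(2)| = 10 cm
10–11 s: v = 0 at t = 10.5 s; triangle areas 2.5 + 2.5 = 5 cm
Total distance = 77 cm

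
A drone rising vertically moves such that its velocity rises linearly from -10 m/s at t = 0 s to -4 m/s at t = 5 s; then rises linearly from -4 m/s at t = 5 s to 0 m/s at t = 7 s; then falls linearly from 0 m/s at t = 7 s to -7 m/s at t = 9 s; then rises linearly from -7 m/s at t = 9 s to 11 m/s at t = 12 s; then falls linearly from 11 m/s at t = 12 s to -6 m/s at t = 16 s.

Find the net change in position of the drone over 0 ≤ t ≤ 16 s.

-30 m

Net displacement equals the area under the velocity-time graph (areas below the axis count negative).
0–5 s: ½(-10 + -4)(5) = -35 m
5–7 s: ½(-4 + 0)(2) = -4 m
7–9 s: ½(0 + -7)(2) = -7 m
9–12 s: ½(-7 + 11)(3) = 6 m
12–16 s: ½(11 + -6)(4) = 10 m
Net displacement = -30 m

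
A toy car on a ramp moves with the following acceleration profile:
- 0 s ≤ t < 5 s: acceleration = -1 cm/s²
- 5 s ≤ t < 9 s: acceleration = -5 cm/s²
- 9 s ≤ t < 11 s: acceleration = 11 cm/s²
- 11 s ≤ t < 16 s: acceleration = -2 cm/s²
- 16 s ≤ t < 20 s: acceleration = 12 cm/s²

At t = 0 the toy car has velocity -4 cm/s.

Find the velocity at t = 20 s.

Δv equals the area under the a-t graph; then v = v₀ + Δv.
0–5 s: -1 × 5 = -5 cm/s
5–9 s: -5 × 4 = -20 cm/s
9–11 s: 11 × 2 = 22 cm/s
11–16 s: -2 × 5 = -10 cm/s
16–20 s: 12 × 4 = 48 cm/s
Δv = 35 cm/s, so v(20) = -4 + (35) = 31 cm/s.

31 cm/s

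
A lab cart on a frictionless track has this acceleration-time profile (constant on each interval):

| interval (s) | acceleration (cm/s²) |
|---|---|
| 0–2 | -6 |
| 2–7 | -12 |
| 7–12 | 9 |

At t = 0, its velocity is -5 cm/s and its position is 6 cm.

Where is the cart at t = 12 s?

On each constant-a segment, Δv = aΔt and Δx = v₀Δt + ½aΔt²; chain segment to segment.
0–2 s: v starts -5 cm/s; Δx = -5·2 + ½·-6·2² = -22 cm; v ends -17 cm/s.
2–7 s: v starts -17 cm/s; Δx = -17·5 + ½·-12·5² = -235 cm; v ends -77 cm/s.
7–12 s: v starts -77 cm/s; Δx = -77·5 + ½·9·5² = -272.5 cm; v ends -32 cm/s.
x(12) = 6 + Σ Δx = -523.5 cm.

-523.5 cm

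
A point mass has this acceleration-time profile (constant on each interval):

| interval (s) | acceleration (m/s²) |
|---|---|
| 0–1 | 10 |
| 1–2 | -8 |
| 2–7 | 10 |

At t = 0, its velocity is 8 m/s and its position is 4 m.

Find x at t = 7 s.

206 m

On each constant-a segment, Δv = aΔt and Δx = v₀Δt + ½aΔt²; chain segment to segment.
0–1 s: v starts 8 m/s; Δx = 8·1 + ½·10·1² = 13 m; v ends 18 m/s.
1–2 s: v starts 18 m/s; Δx = 18·1 + ½·-8·1² = 14 m; v ends 10 m/s.
2–7 s: v starts 10 m/s; Δx = 10·5 + ½·10·5² = 175 m; v ends 60 m/s.
x(7) = 4 + Σ Δx = 206 m.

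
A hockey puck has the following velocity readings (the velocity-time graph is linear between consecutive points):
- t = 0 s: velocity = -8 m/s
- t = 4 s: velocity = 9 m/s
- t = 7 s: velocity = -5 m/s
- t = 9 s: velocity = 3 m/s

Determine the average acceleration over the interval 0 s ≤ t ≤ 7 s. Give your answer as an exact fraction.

Average acceleration = Δv/Δt = (-5 − -8)/(7 − 0) = 3/7 m/s².

3/7 m/s²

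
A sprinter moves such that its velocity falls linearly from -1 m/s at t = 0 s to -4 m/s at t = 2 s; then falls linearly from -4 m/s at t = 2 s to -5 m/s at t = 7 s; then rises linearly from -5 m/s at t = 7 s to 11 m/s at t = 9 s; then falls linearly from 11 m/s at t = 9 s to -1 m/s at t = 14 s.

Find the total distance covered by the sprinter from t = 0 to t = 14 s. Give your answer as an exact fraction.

Distance (not displacement) is the total path length: add the absolute areas under v-t.
0–2 s: |½(-1 + -4)(2)| = 5 m
2–7 s: |½(-4 + -5)(5)| = 22.5 m
7–9 s: v = 0 at t = 7.625 s; triangle areas 1.5625 + 7.5625 = 9.125 m
9–14 s: v = 0 at t = 163/12 s; triangle areas 605/24 + 5/24 = 305/12 m
Total distance = 1489/24 m

1489/24 m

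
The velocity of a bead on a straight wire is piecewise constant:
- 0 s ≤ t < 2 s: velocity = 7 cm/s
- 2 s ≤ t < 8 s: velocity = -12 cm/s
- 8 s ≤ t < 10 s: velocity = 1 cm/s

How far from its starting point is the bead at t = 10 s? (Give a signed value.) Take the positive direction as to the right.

-56 cm

Displacement is the signed area under the v-t curve.
0–2 s: 7 × 2 = 14 cm
2–8 s: -12 × 6 = -72 cm
8–10 s: 1 × 2 = 2 cm
Net displacement = -56 cm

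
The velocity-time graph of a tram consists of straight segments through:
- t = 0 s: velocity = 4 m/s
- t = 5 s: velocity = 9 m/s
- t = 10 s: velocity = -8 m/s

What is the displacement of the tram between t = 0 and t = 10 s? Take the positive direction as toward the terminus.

35 m

Displacement is the signed area under the v-t curve.
0–5 s: ½(4 + 9)(5) = 32.5 m
5–10 s: ½(9 + -8)(5) = 2.5 m
Net displacement = 35 m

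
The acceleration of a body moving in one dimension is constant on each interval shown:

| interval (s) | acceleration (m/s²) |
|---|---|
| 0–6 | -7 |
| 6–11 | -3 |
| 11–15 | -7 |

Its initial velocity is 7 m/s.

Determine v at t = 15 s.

Δv equals the area under the a-t graph; then v = v₀ + Δv.
0–6 s: -7 × 6 = -42 m/s
6–11 s: -3 × 5 = -15 m/s
11–15 s: -7 × 4 = -28 m/s
Δv = -85 m/s, so v(15) = 7 + (-85) = -78 m/s.

-78 m/s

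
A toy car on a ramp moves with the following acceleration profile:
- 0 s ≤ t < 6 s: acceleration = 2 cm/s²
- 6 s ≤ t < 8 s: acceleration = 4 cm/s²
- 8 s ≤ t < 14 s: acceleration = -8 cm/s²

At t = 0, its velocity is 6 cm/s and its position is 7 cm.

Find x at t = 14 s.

135 cm

On each constant-a segment, Δv = aΔt and Δx = v₀Δt + ½aΔt²; chain segment to segment.
0–6 s: v starts 6 cm/s; Δx = 6·6 + ½·2·6² = 72 cm; v ends 18 cm/s.
6–8 s: v starts 18 cm/s; Δx = 18·2 + ½·4·2² = 44 cm; v ends 26 cm/s.
8–14 s: v starts 26 cm/s; Δx = 26·6 + ½·-8·6² = 12 cm; v ends -22 cm/s.
x(14) = 7 + Σ Δx = 135 cm.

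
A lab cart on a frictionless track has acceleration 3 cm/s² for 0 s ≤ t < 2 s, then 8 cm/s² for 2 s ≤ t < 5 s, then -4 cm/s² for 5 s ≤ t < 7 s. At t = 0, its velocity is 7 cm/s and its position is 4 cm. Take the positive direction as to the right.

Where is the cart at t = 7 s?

165 cm

On each constant-a segment, Δv = aΔt and Δx = v₀Δt + ½aΔt²; chain segment to segment.
0–2 s: v starts 7 cm/s; Δx = 7·2 + ½·3·2² = 20 cm; v ends 13 cm/s.
2–5 s: v starts 13 cm/s; Δx = 13·3 + ½·8·3² = 75 cm; v ends 37 cm/s.
5–7 s: v starts 37 cm/s; Δx = 37·2 + ½·-4·2² = 66 cm; v ends 29 cm/s.
x(7) = 4 + Σ Δx = 165 cm.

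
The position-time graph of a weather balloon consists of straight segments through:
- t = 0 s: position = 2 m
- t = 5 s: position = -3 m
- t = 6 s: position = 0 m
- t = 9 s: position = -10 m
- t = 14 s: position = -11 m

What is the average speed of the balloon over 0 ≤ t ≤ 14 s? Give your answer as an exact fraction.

19/14 m/s

Average speed = (total path length)/(elapsed time); on a piecewise-linear x-t graph the path length is Σ|Δx|.
0–5 s: |Δx| = |-3 − 2| = 5 m
5–6 s: |Δx| = |0 − -3| = 3 m
6–9 s: |Δx| = |-10 − 0| = 10 m
9–14 s: |Δx| = |-11 − -10| = 1 m
Total path = 19 m; average speed = 19/14 = 19/14 m/s.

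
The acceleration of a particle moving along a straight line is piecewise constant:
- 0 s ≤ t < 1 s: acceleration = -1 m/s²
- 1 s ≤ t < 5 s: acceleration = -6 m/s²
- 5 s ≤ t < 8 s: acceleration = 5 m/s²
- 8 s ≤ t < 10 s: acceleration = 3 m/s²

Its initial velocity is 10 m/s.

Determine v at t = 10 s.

6 m/s

Δv equals the area under the a-t graph; then v = v₀ + Δv.
0–1 s: -1 × 1 = -1 m/s
1–5 s: -6 × 4 = -24 m/s
5–8 s: 5 × 3 = 15 m/s
8–10 s: 3 × 2 = 6 m/s
Δv = -4 m/s, so v(10) = 10 + (-4) = 6 m/s.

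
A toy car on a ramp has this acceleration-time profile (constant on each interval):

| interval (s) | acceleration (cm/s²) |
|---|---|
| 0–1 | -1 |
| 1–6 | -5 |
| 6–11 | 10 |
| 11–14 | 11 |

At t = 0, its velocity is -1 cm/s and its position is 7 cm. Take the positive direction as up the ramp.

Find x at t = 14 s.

41.5 cm

On each constant-a segment, Δv = aΔt and Δx = v₀Δt + ½aΔt²; chain segment to segment.
0–1 s: v starts -1 cm/s; Δx = -1·1 + ½·-1·1² = -1.5 cm; v ends -2 cm/s.
1–6 s: v starts -2 cm/s; Δx = -2·5 + ½·-5·5² = -72.5 cm; v ends -27 cm/s.
6–11 s: v starts -27 cm/s; Δx = -27·5 + ½·10·5² = -10 cm; v ends 23 cm/s.
11–14 s: v starts 23 cm/s; Δx = 23·3 + ½·11·3² = 118.5 cm; v ends 56 cm/s.
x(14) = 7 + Σ Δx = 41.5 cm.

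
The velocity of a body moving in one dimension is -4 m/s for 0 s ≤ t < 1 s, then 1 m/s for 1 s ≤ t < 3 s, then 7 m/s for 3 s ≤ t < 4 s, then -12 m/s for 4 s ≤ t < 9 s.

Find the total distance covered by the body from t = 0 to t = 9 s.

73 m

Distance (not displacement) is the total path length: add the absolute areas under v-t.
0–1 s: |-4| × 1 = 4 m
1–3 s: |1| × 2 = 2 m
3–4 s: |7| × 1 = 7 m
4–9 s: |-12| × 5 = 60 m
Total distance = 73 m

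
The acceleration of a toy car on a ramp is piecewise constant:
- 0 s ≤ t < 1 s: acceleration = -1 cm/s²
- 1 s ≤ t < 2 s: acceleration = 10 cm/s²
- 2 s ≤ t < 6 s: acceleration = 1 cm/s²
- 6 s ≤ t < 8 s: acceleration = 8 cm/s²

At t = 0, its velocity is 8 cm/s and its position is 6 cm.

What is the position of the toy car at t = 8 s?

159.5 cm

On each constant-a segment, Δv = aΔt and Δx = v₀Δt + ½aΔt²; chain segment to segment.
0–1 s: v starts 8 cm/s; Δx = 8·1 + ½·-1·1² = 7.5 cm; v ends 7 cm/s.
1–2 s: v starts 7 cm/s; Δx = 7·1 + ½·10·1² = 12 cm; v ends 17 cm/s.
2–6 s: v starts 17 cm/s; Δx = 17·4 + ½·1·4² = 76 cm; v ends 21 cm/s.
6–8 s: v starts 21 cm/s; Δx = 21·2 + ½·8·2² = 58 cm; v ends 37 cm/s.
x(8) = 6 + Σ Δx = 159.5 cm.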